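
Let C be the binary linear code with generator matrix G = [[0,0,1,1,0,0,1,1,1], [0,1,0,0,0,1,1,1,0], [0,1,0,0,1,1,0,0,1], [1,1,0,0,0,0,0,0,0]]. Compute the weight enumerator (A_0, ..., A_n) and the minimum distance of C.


Weight distribution: A_0 = 1, A_2 = 1, A_3 = 1, A_4 = 5, A_5 = 4, A_6 = 1, A_7 = 3. Minimum distance d = 2.

Enumerate all 2^4 = 16 messages m ∈ F_2^4.
For each, compute codeword c = mG in F_2^9, then tally its weight.
  m = 0000 → c = 000000000, weight = 0.
  m = 1000 → c = 001100111, weight = 5.
  m = 0100 → c = 010001110, weight = 4.
  m = 1100 → c = 011101001, weight = 5.
  m = 0010 → c = 010011001, weight = 4.
  m = 1010 → c = 011111110, weight = 7.
  m = 0110 → c = 000010111, weight = 4.
  m = 1110 → c = 001110000, weight = 3.
  m = 0001 → c = 110000000, weight = 2.
  m = 1001 → c = 111100111, weight = 7.
  m = 0101 → c = 100001110, weight = 4.
  m = 1101 → c = 101101001, weight = 5.
  m = 0011 → c = 100011001, weight = 4.
  m = 1011 → c = 101111110, weight = 7.
  m = 0111 → c = 110010111, weight = 6.
  m = 1111 → c = 111110000, weight = 5.
Tally weights:
  weight 0: 1 codewords.
  weight 2: 1 codewords.
  weight 3: 1 codewords.
  weight 4: 5 codewords.
  weight 5: 4 codewords.
  weight 6: 1 codewords.
  weight 7: 3 codewords.
Minimum distance d = smallest w > 0 with A_w > 0 = 2.
Sanity: Σ A_w = 16 = 2^4 = 16 ✓.


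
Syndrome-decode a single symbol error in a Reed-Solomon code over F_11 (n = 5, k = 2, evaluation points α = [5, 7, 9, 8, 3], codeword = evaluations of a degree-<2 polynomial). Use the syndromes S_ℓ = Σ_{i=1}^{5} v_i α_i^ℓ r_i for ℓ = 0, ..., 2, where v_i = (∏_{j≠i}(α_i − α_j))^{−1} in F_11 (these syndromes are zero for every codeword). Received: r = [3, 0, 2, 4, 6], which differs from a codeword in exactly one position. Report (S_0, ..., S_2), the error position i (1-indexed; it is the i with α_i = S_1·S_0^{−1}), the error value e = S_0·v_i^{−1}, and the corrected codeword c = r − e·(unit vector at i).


S = (4, 3, 5), error at position 3, error magnitude e = 5, c = [3, 0, 8, 4, 6].

Step 1: column multipliers v_i = (∏_{j≠i}(α_i − α_j))^{−1} mod 11.
  i = 1 (α = 5): (5−7)(5−9)(5−8)(5−3) = (−2)·(−4)·(−3)·2 = −48 ≡ 7, so v_1 = 7^{−1} = 8 (mod 11).
  i = 2 (α = 7): (7−5)(7−9)(7−8)(7−3) = 2·(−2)·(−1)·4 = 16 ≡ 5, so v_2 = 5^{−1} = 9 (mod 11).
  i = 3 (α = 9): (9−5)(9−7)(9−8)(9−3) = 4·2·1·6 = 48 ≡ 4, so v_3 = 4^{−1} = 3 (mod 11).
  i = 4 (α = 8): (8−5)(8−7)(8−9)(8−3) = 3·1·(−1)·5 = −15 ≡ 7, so v_4 = 7^{−1} = 8 (mod 11).
  i = 5 (α = 3): (3−5)(3−7)(3−9)(3−8) = (−2)·(−4)·(−6)·(−5) = 240 ≡ 9, so v_5 = 9^{−1} = 5 (mod 11).
  v = [8, 9, 3, 8, 5].
Step 2: syndromes of r = [3, 0, 2, 4, 6] (all sums mod 11).
  S_0 = Σ v_i r_i = 8·3 + 9·0 + 3·2 + 8·4 + 5·6 = 92 ≡ 4.
  S_1 = Σ v_i α_i r_i = 8·5·3 + 9·7·0 + 3·9·2 + 8·8·4 + 5·3·6 = 520 ≡ 3.
  α_i^2 mod 11 = [3, 5, 4, 9, 9].
  S_2 = Σ v_i α_i^2 r_i = 8·3·3 + 9·5·0 + 3·4·2 + 8·9·4 + 5·9·6 = 654 ≡ 5.
  S = (4, 3, 5) ≠ 0, so r is not a codeword (an error is present).
Step 3: locate the error. For a single error e at position i, S_ℓ = v_i·e·α_i^ℓ, so α_err = S_1/S_0.
  S_0^{−1} = 4^{−1} = 3 (mod 11), so α_err = 3·3 = 9 ≡ 9 = α_3. Error position i = 3.
  Consistency check: S_2/S_1 = 5·4 = 20 ≡ 9 = α_err ✓ (single-error assumption holds).
Step 4: error magnitude e = S_0/v_3 = S_0·∏_{j≠3}(α_3 − α_j) = 4·4 = 16 ≡ 5 (mod 11).
Step 5: correct position 3: c_3 = r_3 − e = 2 − 5 ≡ 8 (mod 11). Hence c = [3, 0, 8, 4, 6].
  Check: interpolating c through the α_i gives m(x) = 5 + 4·x (degree < 2) with m(α_i) = c_i for every i, so c is indeed a codeword.


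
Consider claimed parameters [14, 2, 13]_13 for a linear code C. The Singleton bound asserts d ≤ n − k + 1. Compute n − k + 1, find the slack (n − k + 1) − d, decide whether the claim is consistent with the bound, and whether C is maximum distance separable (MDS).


Singleton RHS = n − k + 1 = 13, slack = 0, bound satisfied, MDS.

Singleton bound: d ≤ n − k + 1.
Here n = 14, k = 2, so n − k + 1 = 13.
Given d = 13, check d ≤ 13: YES.
Slack = (n − k + 1) − d = 0.
The code is MDS (slack = 0).
Description: the claimed parameters are [14, 2, 13]_13; such a code would be MDS (meets Singleton bound).


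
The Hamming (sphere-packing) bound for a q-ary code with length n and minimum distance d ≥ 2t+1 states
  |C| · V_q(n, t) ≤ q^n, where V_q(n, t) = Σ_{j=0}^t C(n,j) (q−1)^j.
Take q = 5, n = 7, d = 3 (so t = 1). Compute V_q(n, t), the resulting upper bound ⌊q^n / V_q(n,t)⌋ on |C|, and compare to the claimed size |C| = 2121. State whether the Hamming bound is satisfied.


V_q(n, t) = 29, q^n = 78125, Hamming bound = 2693, |C| = 2121 ≤ bound (satisfied).

Step 1: Compute V_q(n, t) = Σ_{j=0}^1 C(n, j) (q−1)^j.
  j = 0: C(7,0)·(4)^0 = 1·1 = 1.
  j = 1: C(7,1)·(4)^1 = 7·4 = 28.
  V_q(n, t) = 1 + 28 = 29.
Step 2: q^n = 5^7 = 78125.
Step 3: Hamming bound ⌊q^n / V_q(n,t)⌋ = ⌊78125/29⌋ = 2693.
Step 4: Compare |C| = 2121 to 2693: satisfied.
The claimed |C| lies below the Hamming bound.


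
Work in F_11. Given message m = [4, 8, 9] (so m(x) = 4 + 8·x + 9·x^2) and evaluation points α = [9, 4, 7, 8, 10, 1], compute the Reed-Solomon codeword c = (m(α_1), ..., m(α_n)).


c = [2, 4, 6, 6, 5, 10]

Message polynomial: m(x) = 4 + 8·x + 9·x^2 (mod 11).
For each evaluation point α_i, compute m(α_i) mod 11:
  α_1 = 9: Horner steps 9 → 1 → 2, so m(9) = 2.
  α_2 = 4: Horner steps 9 → 0 → 4, so m(4) = 4.
  α_3 = 7: Horner steps 9 → 5 → 6, so m(7) = 6.
  α_4 = 8: Horner steps 9 → 3 → 6, so m(8) = 6.
  α_5 = 10: Horner steps 9 → 10 → 5, so m(10) = 5.
  α_6 = 1: Horner steps 9 → 6 → 10, so m(1) = 10.
Codeword c = [2, 4, 6, 6, 5, 10] ∈ F_11^6.


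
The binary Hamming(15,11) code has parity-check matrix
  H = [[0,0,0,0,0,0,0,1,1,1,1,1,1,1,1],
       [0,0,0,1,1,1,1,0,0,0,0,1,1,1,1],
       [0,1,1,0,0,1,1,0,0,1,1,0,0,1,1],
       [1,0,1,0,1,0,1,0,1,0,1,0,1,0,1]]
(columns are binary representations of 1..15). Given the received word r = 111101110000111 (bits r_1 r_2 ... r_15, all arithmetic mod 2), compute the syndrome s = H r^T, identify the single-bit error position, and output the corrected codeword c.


s = (0, 0, 0, 1)^T, error position = 1, corrected codeword c = 011101110000111

Compute s = H r^T mod 2 one row at a time:
  s_1 = 1 + 0 + 0 + 0 + 0 + 1 + 1 + 1 = 4 ≡ 0 (mod 2).
  s_2 = 1 + 0 + 1 + 1 + 0 + 1 + 1 + 1 = 6 ≡ 0 (mod 2).
  s_3 = 1 + 1 + 1 + 1 + 0 + 0 + 1 + 1 = 6 ≡ 0 (mod 2).
  s_4 = 1 + 1 + 0 + 1 + 0 + 0 + 1 + 1 = 5 ≡ 1 (mod 2).
s = (0, 0, 0, 1)^T — this equals column 1 of H (binary 0001), so error is at position 1.
Correct: flip bit 1 of r = 111101110000111 to get c = 011101110000111.


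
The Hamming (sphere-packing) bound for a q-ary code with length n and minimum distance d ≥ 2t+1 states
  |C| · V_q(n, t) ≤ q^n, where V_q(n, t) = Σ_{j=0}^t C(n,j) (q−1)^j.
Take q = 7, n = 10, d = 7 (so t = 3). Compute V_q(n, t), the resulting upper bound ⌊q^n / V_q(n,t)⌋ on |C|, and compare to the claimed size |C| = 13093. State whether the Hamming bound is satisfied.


V_q(n, t) = 27601, q^n = 282475249, Hamming bound = 10234, |C| = 13093 > bound (violated).

Step 1: Compute V_q(n, t) = Σ_{j=0}^3 C(n, j) (q−1)^j.
  j = 0: C(10,0)·(6)^0 = 1·1 = 1.
  j = 1: C(10,1)·(6)^1 = 10·6 = 60.
  j = 2: C(10,2)·(6)^2 = 45·36 = 1620.
  j = 3: C(10,3)·(6)^3 = 120·216 = 25920.
  V_q(n, t) = 1 + 60 + 1620 + 25920 = 27601.
Step 2: q^n = 7^10 = 282475249.
Step 3: Hamming bound ⌊q^n / V_q(n,t)⌋ = ⌊282475249/27601⌋ = 10234.
Step 4: Compare |C| = 13093 to 10234: violated.
The claimed |C| lies above the Hamming bound, so no 7-ary code of length 10 with d ≥ 7 can have 13093 codewords.


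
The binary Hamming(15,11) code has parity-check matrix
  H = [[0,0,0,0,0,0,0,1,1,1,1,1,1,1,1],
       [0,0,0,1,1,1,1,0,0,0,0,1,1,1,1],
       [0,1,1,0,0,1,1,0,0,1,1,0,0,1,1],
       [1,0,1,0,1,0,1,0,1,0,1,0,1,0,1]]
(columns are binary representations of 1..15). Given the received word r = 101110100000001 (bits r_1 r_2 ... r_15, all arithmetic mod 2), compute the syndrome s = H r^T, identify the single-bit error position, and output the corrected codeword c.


s = (1, 0, 1, 1)^T, error position = 11, corrected codeword c = 101110100010001

Compute s = H r^T mod 2 one row at a time:
  s_1 = 0 + 0 + 0 + 0 + 0 + 0 + 0 + 1 = 1 ≡ 1 (mod 2).
  s_2 = 1 + 1 + 0 + 1 + 0 + 0 + 0 + 1 = 4 ≡ 0 (mod 2).
  s_3 = 0 + 1 + 0 + 1 + 0 + 0 + 0 + 1 = 3 ≡ 1 (mod 2).
  s_4 = 1 + 1 + 1 + 1 + 0 + 0 + 0 + 1 = 5 ≡ 1 (mod 2).
s = (1, 0, 1, 1)^T — this equals column 11 of H (binary 1011), so error is at position 11.
Correct: flip bit 11 of r = 101110100000001 to get c = 101110100010001.


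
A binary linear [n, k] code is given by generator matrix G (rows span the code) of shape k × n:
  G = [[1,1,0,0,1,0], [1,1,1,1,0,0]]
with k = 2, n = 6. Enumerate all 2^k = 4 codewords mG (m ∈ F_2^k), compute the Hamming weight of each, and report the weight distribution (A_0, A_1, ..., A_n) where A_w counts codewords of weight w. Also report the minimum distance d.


Weight distribution: A_0 = 1, A_3 = 2, A_4 = 1. Minimum distance d = 3.

Enumerate all 2^2 = 4 messages m ∈ F_2^2.
For each, compute codeword c = mG in F_2^6, then tally its weight.
  m = 00 → c = 000000, weight = 0.
  m = 10 → c = 110010, weight = 3.
  m = 01 → c = 111100, weight = 4.
  m = 11 → c = 001110, weight = 3.
Tally weights:
  weight 0: 1 codewords.
  weight 3: 2 codewords.
  weight 4: 1 codewords.
Minimum distance d = smallest w > 0 with A_w > 0 = 3.
Sanity: Σ A_w = 4 = 2^2 = 4 ✓.


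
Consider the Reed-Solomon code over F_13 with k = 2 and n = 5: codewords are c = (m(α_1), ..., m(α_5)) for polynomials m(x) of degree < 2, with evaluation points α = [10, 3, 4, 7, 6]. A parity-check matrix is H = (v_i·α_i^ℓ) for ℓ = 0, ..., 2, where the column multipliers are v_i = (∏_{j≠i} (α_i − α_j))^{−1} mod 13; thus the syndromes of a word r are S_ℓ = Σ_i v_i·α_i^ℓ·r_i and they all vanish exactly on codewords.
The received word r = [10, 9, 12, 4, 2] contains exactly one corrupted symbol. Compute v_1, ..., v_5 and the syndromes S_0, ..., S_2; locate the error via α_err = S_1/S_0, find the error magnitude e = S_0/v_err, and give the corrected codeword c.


S = (9, 10, 1), error at position 3, error magnitude e = 1, c = [10, 9, 11, 4, 2].

Step 1: column multipliers v_i = (∏_{j≠i}(α_i − α_j))^{−1} mod 13.
  i = 1 (α = 10): (10−3)(10−4)(10−7)(10−6) = 7·6·3·4 = 504 ≡ 10, so v_1 = 10^{−1} = 4 (mod 13).
  i = 2 (α = 3): (3−10)(3−4)(3−7)(3−6) = (−7)·(−1)·(−4)·(−3) = 84 ≡ 6, so v_2 = 6^{−1} = 11 (mod 13).
  i = 3 (α = 4): (4−10)(4−3)(4−7)(4−6) = (−6)·1·(−3)·(−2) = −36 ≡ 3, so v_3 = 3^{−1} = 9 (mod 13).
  i = 4 (α = 7): (7−10)(7−3)(7−4)(7−6) = (−3)·4·3·1 = −36 ≡ 3, so v_4 = 3^{−1} = 9 (mod 13).
  i = 5 (α = 6): (6−10)(6−3)(6−4)(6−7) = (−4)·3·2·(−1) = 24 ≡ 11, so v_5 = 11^{−1} = 6 (mod 13).
  v = [4, 11, 9, 9, 6].
Step 2: syndromes of r = [10, 9, 12, 4, 2] (all sums mod 13).
  S_0 = Σ v_i r_i = 4·10 + 11·9 + 9·12 + 9·4 + 6·2 = 295 ≡ 9.
  S_1 = Σ v_i α_i r_i = 4·10·10 + 11·3·9 + 9·4·12 + 9·7·4 + 6·6·2 = 1453 ≡ 10.
  α_i^2 mod 13 = [9, 9, 3, 10, 10].
  S_2 = Σ v_i α_i^2 r_i = 4·9·10 + 11·9·9 + 9·3·12 + 9·10·4 + 6·10·2 = 2055 ≡ 1.
  S = (9, 10, 1) ≠ 0, so r is not a codeword (an error is present).
Step 3: locate the error. For a single error e at position i, S_ℓ = v_i·e·α_i^ℓ, so α_err = S_1/S_0.
  S_0^{−1} = 9^{−1} = 3 (mod 13), so α_err = 10·3 = 30 ≡ 4 = α_3. Error position i = 3.
  Consistency check: S_2/S_1 = 1·4 = 4 ≡ 4 = α_err ✓ (single-error assumption holds).
Step 4: error magnitude e = S_0/v_3 = S_0·∏_{j≠3}(α_3 − α_j) = 9·3 = 27 ≡ 1 (mod 13).
Step 5: correct position 3: c_3 = r_3 − e = 12 − 1 ≡ 11 (mod 13). Hence c = [10, 9, 11, 4, 2].
  Check: interpolating c through the α_i gives m(x) = 3 + 2·x (degree < 2) with m(α_i) = c_i for every i, so c is indeed a codeword.


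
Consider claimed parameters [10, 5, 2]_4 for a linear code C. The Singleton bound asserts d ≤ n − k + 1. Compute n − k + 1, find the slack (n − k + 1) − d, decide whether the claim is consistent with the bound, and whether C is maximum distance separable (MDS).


Singleton RHS = n − k + 1 = 6, slack = 4, bound satisfied, not MDS.

Singleton bound: d ≤ n − k + 1.
Here n = 10, k = 5, so n − k + 1 = 6.
Given d = 2, check d ≤ 6: YES.
Slack = (n − k + 1) − d = 4.
The code is NOT MDS (slack = 4 > 0).
Description: the claimed parameters are [10, 5, 2]_4; such a code would be non-MDS.


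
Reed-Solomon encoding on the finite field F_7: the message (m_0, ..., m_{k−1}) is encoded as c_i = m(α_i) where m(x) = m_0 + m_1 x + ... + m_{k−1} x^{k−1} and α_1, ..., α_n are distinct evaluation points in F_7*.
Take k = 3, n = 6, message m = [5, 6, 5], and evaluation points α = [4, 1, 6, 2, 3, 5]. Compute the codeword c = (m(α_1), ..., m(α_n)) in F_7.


c = [4, 2, 4, 2, 5, 6]

Message polynomial: m(x) = 5 + 6·x + 5·x^2 (mod 7).
For each evaluation point α_i, compute m(α_i) mod 7:
  α_1 = 4: Horner steps 5 → 5 → 4, so m(4) = 4.
  α_2 = 1: Horner steps 5 → 4 → 2, so m(1) = 2.
  α_3 = 6: Horner steps 5 → 1 → 4, so m(6) = 4.
  α_4 = 2: Horner steps 5 → 2 → 2, so m(2) = 2.
  α_5 = 3: Horner steps 5 → 0 → 5, so m(3) = 5.
  α_6 = 5: Horner steps 5 → 3 → 6, so m(5) = 6.
Codeword c = [4, 2, 4, 2, 5, 6] ∈ F_7^6.


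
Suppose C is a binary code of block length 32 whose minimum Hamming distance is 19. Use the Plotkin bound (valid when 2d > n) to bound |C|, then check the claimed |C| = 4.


Plotkin bound M ≤ 6; given |C| = 4 ≤ bound (satisfied).

Check applicability: 2d = 38, n = 32.
2d − n = 6 > 0, so Plotkin applies.
Compute d/(2d−n) = 19/6 ≈ 3.1667.
⌊d/(2d−n)⌋ = 3.
Plotkin bound: M ≤ 2·3 = 6.
Given |C| = 4, check: satisfied.
This |C| is below the Plotkin bound.


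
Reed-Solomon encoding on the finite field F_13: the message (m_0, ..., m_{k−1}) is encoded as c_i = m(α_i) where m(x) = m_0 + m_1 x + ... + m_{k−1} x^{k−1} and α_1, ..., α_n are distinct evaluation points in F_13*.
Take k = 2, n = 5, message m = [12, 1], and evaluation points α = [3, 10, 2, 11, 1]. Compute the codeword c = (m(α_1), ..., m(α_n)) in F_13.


c = [2, 9, 1, 10, 0]

Message polynomial: m(x) = 12 + 1·x (mod 13).
For each evaluation point α_i, compute m(α_i) mod 13:
  α_1 = 3: Horner steps 1 → 2, so m(3) = 2.
  α_2 = 10: Horner steps 1 → 9, so m(10) = 9.
  α_3 = 2: Horner steps 1 → 1, so m(2) = 1.
  α_4 = 11: Horner steps 1 → 10, so m(11) = 10.
  α_5 = 1: Horner steps 1 → 0, so m(1) = 0.
Codeword c = [2, 9, 1, 10, 0] ∈ F_13^5.


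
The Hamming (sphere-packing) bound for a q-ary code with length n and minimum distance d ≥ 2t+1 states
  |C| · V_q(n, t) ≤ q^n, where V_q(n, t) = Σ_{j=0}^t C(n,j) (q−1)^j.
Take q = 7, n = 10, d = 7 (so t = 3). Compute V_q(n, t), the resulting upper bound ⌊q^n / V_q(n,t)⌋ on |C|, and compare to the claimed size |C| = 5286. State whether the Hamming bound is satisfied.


V_q(n, t) = 27601, q^n = 282475249, Hamming bound = 10234, |C| = 5286 ≤ bound (satisfied).

Step 1: Compute V_q(n, t) = Σ_{j=0}^3 C(n, j) (q−1)^j.
  j = 0: C(10,0)·(6)^0 = 1·1 = 1.
  j = 1: C(10,1)·(6)^1 = 10·6 = 60.
  j = 2: C(10,2)·(6)^2 = 45·36 = 1620.
  j = 3: C(10,3)·(6)^3 = 120·216 = 25920.
  V_q(n, t) = 1 + 60 + 1620 + 25920 = 27601.
Step 2: q^n = 7^10 = 282475249.
Step 3: Hamming bound ⌊q^n / V_q(n,t)⌋ = ⌊282475249/27601⌋ = 10234.
Step 4: Compare |C| = 5286 to 10234: satisfied.
The claimed |C| lies below the Hamming bound.


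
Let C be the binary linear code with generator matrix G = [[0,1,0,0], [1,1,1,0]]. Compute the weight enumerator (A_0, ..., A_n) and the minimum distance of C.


Weight distribution: A_0 = 1, A_1 = 1, A_2 = 1, A_3 = 1. Minimum distance d = 1.

Enumerate all 2^2 = 4 messages m ∈ F_2^2.
For each, compute codeword c = mG in F_2^4, then tally its weight.
  m = 00 → c = 0000, weight = 0.
  m = 10 → c = 0100, weight = 1.
  m = 01 → c = 1110, weight = 3.
  m = 11 → c = 1010, weight = 2.
Tally weights:
  weight 0: 1 codewords.
  weight 1: 1 codewords.
  weight 2: 1 codewords.
  weight 3: 1 codewords.
Minimum distance d = smallest w > 0 with A_w > 0 = 1.
Sanity: Σ A_w = 4 = 2^2 = 4 ✓.


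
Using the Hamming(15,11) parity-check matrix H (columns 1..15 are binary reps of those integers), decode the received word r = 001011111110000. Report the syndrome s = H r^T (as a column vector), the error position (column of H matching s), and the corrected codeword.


s = (0, 1, 1, 1)^T, error position = 7, corrected codeword c = 001011011110000

Compute s = H r^T mod 2 one row at a time:
  s_1 = 1 + 1 + 1 + 1 + 0 + 0 + 0 + 0 = 4 ≡ 0 (mod 2).
  s_2 = 0 + 1 + 1 + 1 + 0 + 0 + 0 + 0 = 3 ≡ 1 (mod 2).
  s_3 = 0 + 1 + 1 + 1 + 1 + 1 + 0 + 0 = 5 ≡ 1 (mod 2).
  s_4 = 0 + 1 + 1 + 1 + 1 + 1 + 0 + 0 = 5 ≡ 1 (mod 2).
s = (0, 1, 1, 1)^T — this equals column 7 of H (binary 0111), so error is at position 7.
Correct: flip bit 7 of r = 001011111110000 to get c = 001011011110000.


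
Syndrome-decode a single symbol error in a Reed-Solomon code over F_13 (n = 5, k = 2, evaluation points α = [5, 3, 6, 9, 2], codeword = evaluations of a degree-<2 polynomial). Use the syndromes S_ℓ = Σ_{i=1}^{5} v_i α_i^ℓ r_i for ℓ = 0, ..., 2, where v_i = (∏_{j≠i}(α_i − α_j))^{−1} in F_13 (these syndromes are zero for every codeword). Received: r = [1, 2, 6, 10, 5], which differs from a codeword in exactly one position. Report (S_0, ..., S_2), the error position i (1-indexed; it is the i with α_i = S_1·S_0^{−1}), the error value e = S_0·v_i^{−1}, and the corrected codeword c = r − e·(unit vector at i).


S = (4, 7, 9), error at position 1, error magnitude e = 5, c = [9, 2, 6, 10, 5].

Step 1: column multipliers v_i = (∏_{j≠i}(α_i − α_j))^{−1} mod 13.
  i = 1 (α = 5): (5−3)(5−6)(5−9)(5−2) = 2·(−1)·(−4)·3 = 24 ≡ 11, so v_1 = 11^{−1} = 6 (mod 13).
  i = 2 (α = 3): (3−5)(3−6)(3−9)(3−2) = (−2)·(−3)·(−6)·1 = −36 ≡ 3, so v_2 = 3^{−1} = 9 (mod 13).
  i = 3 (α = 6): (6−5)(6−3)(6−9)(6−2) = 1·3·(−3)·4 = −36 ≡ 3, so v_3 = 3^{−1} = 9 (mod 13).
  i = 4 (α = 9): (9−5)(9−3)(9−6)(9−2) = 4·6·3·7 = 504 ≡ 10, so v_4 = 10^{−1} = 4 (mod 13).
  i = 5 (α = 2): (2−5)(2−3)(2−6)(2−9) = (−3)·(−1)·(−4)·(−7) = 84 ≡ 6, so v_5 = 6^{−1} = 11 (mod 13).
  v = [6, 9, 9, 4, 11].
Step 2: syndromes of r = [1, 2, 6, 10, 5] (all sums mod 13).
  S_0 = Σ v_i r_i = 6·1 + 9·2 + 9·6 + 4·10 + 11·5 = 173 ≡ 4.
  S_1 = Σ v_i α_i r_i = 6·5·1 + 9·3·2 + 9·6·6 + 4·9·10 + 11·2·5 = 878 ≡ 7.
  α_i^2 mod 13 = [12, 9, 10, 3, 4].
  S_2 = Σ v_i α_i^2 r_i = 6·12·1 + 9·9·2 + 9·10·6 + 4·3·10 + 11·4·5 = 1114 ≡ 9.
  S = (4, 7, 9) ≠ 0, so r is not a codeword (an error is present).
Step 3: locate the error. For a single error e at position i, S_ℓ = v_i·e·α_i^ℓ, so α_err = S_1/S_0.
  S_0^{−1} = 4^{−1} = 10 (mod 13), so α_err = 7·10 = 70 ≡ 5 = α_1. Error position i = 1.
  Consistency check: S_2/S_1 = 9·2 = 18 ≡ 5 = α_err ✓ (single-error assumption holds).
Step 4: error magnitude e = S_0/v_1 = S_0·∏_{j≠1}(α_1 − α_j) = 4·11 = 44 ≡ 5 (mod 13).
Step 5: correct position 1: c_1 = r_1 − e = 1 − 5 ≡ 9 (mod 13). Hence c = [9, 2, 6, 10, 5].
  Check: interpolating c through the α_i gives m(x) = 11 + 10·x (degree < 2) with m(α_i) = c_i for every i, so c is indeed a codeword.


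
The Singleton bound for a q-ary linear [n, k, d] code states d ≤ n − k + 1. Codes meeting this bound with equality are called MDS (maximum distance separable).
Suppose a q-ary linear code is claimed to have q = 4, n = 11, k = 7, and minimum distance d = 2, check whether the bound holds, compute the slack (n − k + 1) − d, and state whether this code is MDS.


Singleton RHS = n − k + 1 = 5, slack = 3, bound satisfied, not MDS.

Singleton bound: d ≤ n − k + 1.
Here n = 11, k = 7, so n − k + 1 = 5.
Given d = 2, check d ≤ 5: YES.
Slack = (n − k + 1) − d = 3.
The code is NOT MDS (slack = 3 > 0).
Description: the claimed parameters are [11, 7, 2]_4; such a code would be non-MDS.


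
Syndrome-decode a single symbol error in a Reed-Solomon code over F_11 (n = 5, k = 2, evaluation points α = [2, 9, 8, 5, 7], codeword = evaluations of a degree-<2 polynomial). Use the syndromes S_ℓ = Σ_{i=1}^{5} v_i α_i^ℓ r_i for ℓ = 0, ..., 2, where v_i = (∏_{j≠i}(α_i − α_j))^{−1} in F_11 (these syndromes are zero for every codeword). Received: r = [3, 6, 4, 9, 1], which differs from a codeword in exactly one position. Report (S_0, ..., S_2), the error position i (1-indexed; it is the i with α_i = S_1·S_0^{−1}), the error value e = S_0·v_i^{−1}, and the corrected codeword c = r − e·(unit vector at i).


S = (6, 9, 8), error at position 5, error magnitude e = 10, c = [3, 6, 4, 9, 2].

Step 1: column multipliers v_i = (∏_{j≠i}(α_i − α_j))^{−1} mod 11.
  i = 1 (α = 2): (2−9)(2−8)(2−5)(2−7) = (−7)·(−6)·(−3)·(−5) = 630 ≡ 3, so v_1 = 3^{−1} = 4 (mod 11).
  i = 2 (α = 9): (9−2)(9−8)(9−5)(9−7) = 7·1·4·2 = 56 ≡ 1, so v_2 = 1^{−1} = 1 (mod 11).
  i = 3 (α = 8): (8−2)(8−9)(8−5)(8−7) = 6·(−1)·3·1 = −18 ≡ 4, so v_3 = 4^{−1} = 3 (mod 11).
  i = 4 (α = 5): (5−2)(5−9)(5−8)(5−7) = 3·(−4)·(−3)·(−2) = −72 ≡ 5, so v_4 = 5^{−1} = 9 (mod 11).
  i = 5 (α = 7): (7−2)(7−9)(7−8)(7−5) = 5·(−2)·(−1)·2 = 20 ≡ 9, so v_5 = 9^{−1} = 5 (mod 11).
  v = [4, 1, 3, 9, 5].
Step 2: syndromes of r = [3, 6, 4, 9, 1] (all sums mod 11).
  S_0 = Σ v_i r_i = 4·3 + 1·6 + 3·4 + 9·9 + 5·1 = 116 ≡ 6.
  S_1 = Σ v_i α_i r_i = 4·2·3 + 1·9·6 + 3·8·4 + 9·5·9 + 5·7·1 = 614 ≡ 9.
  α_i^2 mod 11 = [4, 4, 9, 3, 5].
  S_2 = Σ v_i α_i^2 r_i = 4·4·3 + 1·4·6 + 3·9·4 + 9·3·9 + 5·5·1 = 448 ≡ 8.
  S = (6, 9, 8) ≠ 0, so r is not a codeword (an error is present).
Step 3: locate the error. For a single error e at position i, S_ℓ = v_i·e·α_i^ℓ, so α_err = S_1/S_0.
  S_0^{−1} = 6^{−1} = 2 (mod 11), so α_err = 9·2 = 18 ≡ 7 = α_5. Error position i = 5.
  Consistency check: S_2/S_1 = 8·5 = 40 ≡ 7 = α_err ✓ (single-error assumption holds).
Step 4: error magnitude e = S_0/v_5 = S_0·∏_{j≠5}(α_5 − α_j) = 6·9 = 54 ≡ 10 (mod 11).
Step 5: correct position 5: c_5 = r_5 − e = 1 − 10 ≡ 2 (mod 11). Hence c = [3, 6, 4, 9, 2].
  Check: interpolating c through the α_i gives m(x) = 10 + 2·x (degree < 2) with m(α_i) = c_i for every i, so c is indeed a codeword.


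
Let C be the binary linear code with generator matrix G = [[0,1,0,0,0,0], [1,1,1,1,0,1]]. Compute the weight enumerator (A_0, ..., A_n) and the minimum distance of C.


Weight distribution: A_0 = 1, A_1 = 1, A_4 = 1, A_5 = 1. Minimum distance d = 1.

Enumerate all 2^2 = 4 messages m ∈ F_2^2.
For each, compute codeword c = mG in F_2^6, then tally its weight.
  m = 00 → c = 000000, weight = 0.
  m = 10 → c = 010000, weight = 1.
  m = 01 → c = 111101, weight = 5.
  m = 11 → c = 101101, weight = 4.
Tally weights:
  weight 0: 1 codewords.
  weight 1: 1 codewords.
  weight 4: 1 codewords.
  weight 5: 1 codewords.
Minimum distance d = smallest w > 0 with A_w > 0 = 1.
Sanity: Σ A_w = 4 = 2^2 = 4 ✓.


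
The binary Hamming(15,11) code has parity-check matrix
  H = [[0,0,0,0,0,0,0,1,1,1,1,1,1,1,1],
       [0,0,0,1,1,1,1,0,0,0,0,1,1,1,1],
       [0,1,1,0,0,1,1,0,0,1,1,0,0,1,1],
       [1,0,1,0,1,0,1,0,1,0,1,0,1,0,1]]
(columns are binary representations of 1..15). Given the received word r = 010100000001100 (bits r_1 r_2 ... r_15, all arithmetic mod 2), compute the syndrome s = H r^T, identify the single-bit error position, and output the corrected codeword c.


s = (0, 1, 1, 1)^T, error position = 7, corrected codeword c = 010100100001100

Compute s = H r^T mod 2 one row at a time:
  s_1 = 0 + 0 + 0 + 0 + 1 + 1 + 0 + 0 = 2 ≡ 0 (mod 2).
  s_2 = 1 + 0 + 0 + 0 + 1 + 1 + 0 + 0 = 3 ≡ 1 (mod 2).
  s_3 = 1 + 0 + 0 + 0 + 0 + 0 + 0 + 0 = 1 ≡ 1 (mod 2).
  s_4 = 0 + 0 + 0 + 0 + 0 + 0 + 1 + 0 = 1 ≡ 1 (mod 2).
s = (0, 1, 1, 1)^T — this equals column 7 of H (binary 0111), so error is at position 7.
Correct: flip bit 7 of r = 010100000001100 to get c = 010100100001100.


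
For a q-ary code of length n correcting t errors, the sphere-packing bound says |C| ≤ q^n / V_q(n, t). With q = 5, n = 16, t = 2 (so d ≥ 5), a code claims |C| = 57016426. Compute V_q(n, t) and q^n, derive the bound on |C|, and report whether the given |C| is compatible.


V_q(n, t) = 1985, q^n = 152587890625, Hamming bound = 76870473, |C| = 57016426 ≤ bound (satisfied).

Step 1: Compute V_q(n, t) = Σ_{j=0}^2 C(n, j) (q−1)^j.
  j = 0: C(16,0)·(4)^0 = 1·1 = 1.
  j = 1: C(16,1)·(4)^1 = 16·4 = 64.
  j = 2: C(16,2)·(4)^2 = 120·16 = 1920.
  V_q(n, t) = 1 + 64 + 1920 = 1985.
Step 2: q^n = 5^16 = 152587890625.
Step 3: Hamming bound ⌊q^n / V_q(n,t)⌋ = ⌊152587890625/1985⌋ = 76870473.
Step 4: Compare |C| = 57016426 to 76870473: satisfied.
The claimed |C| lies below the Hamming bound.


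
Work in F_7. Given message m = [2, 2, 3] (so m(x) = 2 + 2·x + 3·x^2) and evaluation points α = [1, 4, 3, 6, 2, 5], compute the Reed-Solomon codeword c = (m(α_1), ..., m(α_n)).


c = [0, 2, 0, 3, 4, 3]

Message polynomial: m(x) = 2 + 2·x + 3·x^2 (mod 7).
For each evaluation point α_i, compute m(α_i) mod 7:
  α_1 = 1: Horner steps 3 → 5 → 0, so m(1) = 0.
  α_2 = 4: Horner steps 3 → 0 → 2, so m(4) = 2.
  α_3 = 3: Horner steps 3 → 4 → 0, so m(3) = 0.
  α_4 = 6: Horner steps 3 → 6 → 3, so m(6) = 3.
  α_5 = 2: Horner steps 3 → 1 → 4, so m(2) = 4.
  α_6 = 5: Horner steps 3 → 3 → 3, so m(5) = 3.
Codeword c = [0, 2, 0, 3, 4, 3] ∈ F_7^6.


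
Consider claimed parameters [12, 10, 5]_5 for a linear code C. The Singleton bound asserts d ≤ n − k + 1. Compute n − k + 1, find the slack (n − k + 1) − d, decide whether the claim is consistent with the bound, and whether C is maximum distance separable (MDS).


Singleton RHS = n − k + 1 = 3, slack = -2, bound violated (no such code; not MDS).

Singleton bound: d ≤ n − k + 1.
Here n = 12, k = 10, so n − k + 1 = 3.
Given d = 5, check d ≤ 3: NO.
Slack = (n − k + 1) − d = -2.
The slack is negative: d = 5 exceeds n − k + 1 = 3 by 2, so the Singleton bound is violated and no linear [12, 10, 5]_5 code can exist. In particular it is not MDS (MDS requires d = n − k + 1 exactly).
Description: the claimed parameters are [12, 10, 5]_5; such a code would be impossible (violates the Singleton bound).


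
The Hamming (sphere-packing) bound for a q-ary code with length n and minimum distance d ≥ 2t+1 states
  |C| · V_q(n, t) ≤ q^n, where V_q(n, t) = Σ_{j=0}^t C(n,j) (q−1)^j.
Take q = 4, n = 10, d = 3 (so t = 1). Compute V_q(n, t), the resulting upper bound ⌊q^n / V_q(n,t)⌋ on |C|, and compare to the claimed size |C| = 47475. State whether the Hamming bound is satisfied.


V_q(n, t) = 31, q^n = 1048576, Hamming bound = 33825, |C| = 47475 > bound (violated).

Step 1: Compute V_q(n, t) = Σ_{j=0}^1 C(n, j) (q−1)^j.
  j = 0: C(10,0)·(3)^0 = 1·1 = 1.
  j = 1: C(10,1)·(3)^1 = 10·3 = 30.
  V_q(n, t) = 1 + 30 = 31.
Step 2: q^n = 4^10 = 1048576.
Step 3: Hamming bound ⌊q^n / V_q(n,t)⌋ = ⌊1048576/31⌋ = 33825.
Step 4: Compare |C| = 47475 to 33825: violated.
The claimed |C| lies above the Hamming bound, so no 4-ary code of length 10 with d ≥ 3 can have 47475 codewords.


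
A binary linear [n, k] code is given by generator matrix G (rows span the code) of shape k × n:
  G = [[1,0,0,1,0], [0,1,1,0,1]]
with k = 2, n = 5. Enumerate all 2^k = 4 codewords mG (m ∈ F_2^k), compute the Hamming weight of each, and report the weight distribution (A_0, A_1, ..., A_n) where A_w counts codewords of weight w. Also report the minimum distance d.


Weight distribution: A_0 = 1, A_2 = 1, A_3 = 1, A_5 = 1. Minimum distance d = 2.

Enumerate all 2^2 = 4 messages m ∈ F_2^2.
For each, compute codeword c = mG in F_2^5, then tally its weight.
  m = 00 → c = 00000, weight = 0.
  m = 10 → c = 10010, weight = 2.
  m = 01 → c = 01101, weight = 3.
  m = 11 → c = 11111, weight = 5.
Tally weights:
  weight 0: 1 codewords.
  weight 2: 1 codewords.
  weight 3: 1 codewords.
  weight 5: 1 codewords.
Minimum distance d = smallest w > 0 with A_w > 0 = 2.
Sanity: Σ A_w = 4 = 2^2 = 4 ✓.


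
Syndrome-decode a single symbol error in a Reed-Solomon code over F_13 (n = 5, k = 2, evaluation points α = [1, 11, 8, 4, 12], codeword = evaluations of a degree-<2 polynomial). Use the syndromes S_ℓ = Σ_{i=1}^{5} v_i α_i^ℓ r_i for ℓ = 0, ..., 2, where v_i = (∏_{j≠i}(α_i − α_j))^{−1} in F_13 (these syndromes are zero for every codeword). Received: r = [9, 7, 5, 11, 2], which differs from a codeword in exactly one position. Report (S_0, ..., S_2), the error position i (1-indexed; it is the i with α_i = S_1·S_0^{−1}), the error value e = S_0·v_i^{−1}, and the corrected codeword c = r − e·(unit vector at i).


S = (3, 10, 3), error at position 5, error magnitude e = 3, c = [9, 7, 5, 11, 12].

Step 1: column multipliers v_i = (∏_{j≠i}(α_i − α_j))^{−1} mod 13.
  i = 1 (α = 1): (1−11)(1−8)(1−4)(1−12) = (−10)·(−7)·(−3)·(−11) = 2310 ≡ 9, so v_1 = 9^{−1} = 3 (mod 13).
  i = 2 (α = 11): (11−1)(11−8)(11−4)(11−12) = 10·3·7·(−1) = −210 ≡ 11, so v_2 = 11^{−1} = 6 (mod 13).
  i = 3 (α = 8): (8−1)(8−11)(8−4)(8−12) = 7·(−3)·4·(−4) = 336 ≡ 11, so v_3 = 11^{−1} = 6 (mod 13).
  i = 4 (α = 4): (4−1)(4−11)(4−8)(4−12) = 3·(−7)·(−4)·(−8) = −672 ≡ 4, so v_4 = 4^{−1} = 10 (mod 13).
  i = 5 (α = 12): (12−1)(12−11)(12−8)(12−4) = 11·1·4·8 = 352 ≡ 1, so v_5 = 1^{−1} = 1 (mod 13).
  v = [3, 6, 6, 10, 1].
Step 2: syndromes of r = [9, 7, 5, 11, 2] (all sums mod 13).
  S_0 = Σ v_i r_i = 3·9 + 6·7 + 6·5 + 10·11 + 1·2 = 211 ≡ 3.
  S_1 = Σ v_i α_i r_i = 3·1·9 + 6·11·7 + 6·8·5 + 10·4·11 + 1·12·2 = 1193 ≡ 10.
  α_i^2 mod 13 = [1, 4, 12, 3, 1].
  S_2 = Σ v_i α_i^2 r_i = 3·1·9 + 6·4·7 + 6·12·5 + 10·3·11 + 1·1·2 = 887 ≡ 3.
  S = (3, 10, 3) ≠ 0, so r is not a codeword (an error is present).
Step 3: locate the error. For a single error e at position i, S_ℓ = v_i·e·α_i^ℓ, so α_err = S_1/S_0.
  S_0^{−1} = 3^{−1} = 9 (mod 13), so α_err = 10·9 = 90 ≡ 12 = α_5. Error position i = 5.
  Consistency check: S_2/S_1 = 3·4 = 12 ≡ 12 = α_err ✓ (single-error assumption holds).
Step 4: error magnitude e = S_0/v_5 = S_0·∏_{j≠5}(α_5 − α_j) = 3·1 = 3 ≡ 3 (mod 13).
Step 5: correct position 5: c_5 = r_5 − e = 2 − 3 ≡ 12 (mod 13). Hence c = [9, 7, 5, 11, 12].
  Check: interpolating c through the α_i gives m(x) = 4 + 5·x (degree < 2) with m(α_i) = c_i for every i, so c is indeed a codeword.


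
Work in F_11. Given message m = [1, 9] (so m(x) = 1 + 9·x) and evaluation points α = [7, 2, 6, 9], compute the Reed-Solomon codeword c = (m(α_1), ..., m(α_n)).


c = [9, 8, 0, 5]

Message polynomial: m(x) = 1 + 9·x (mod 11).
For each evaluation point α_i, compute m(α_i) mod 11:
  α_1 = 7: Horner steps 9 → 9, so m(7) = 9.
  α_2 = 2: Horner steps 9 → 8, so m(2) = 8.
  α_3 = 6: Horner steps 9 → 0, so m(6) = 0.
  α_4 = 9: Horner steps 9 → 5, so m(9) = 5.
Codeword c = [9, 8, 0, 5] ∈ F_11^4.


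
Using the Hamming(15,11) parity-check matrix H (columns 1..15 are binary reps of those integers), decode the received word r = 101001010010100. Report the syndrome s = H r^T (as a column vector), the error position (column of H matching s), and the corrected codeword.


s = (1, 0, 1, 0)^T, error position = 10, corrected codeword c = 101001010110100

Compute s = H r^T mod 2 one row at a time:
  s_1 = 1 + 0 + 0 + 1 + 0 + 1 + 0 + 0 = 3 ≡ 1 (mod 2).
  s_2 = 0 + 0 + 1 + 0 + 0 + 1 + 0 + 0 = 2 ≡ 0 (mod 2).
  s_3 = 0 + 1 + 1 + 0 + 0 + 1 + 0 + 0 = 3 ≡ 1 (mod 2).
  s_4 = 1 + 1 + 0 + 0 + 0 + 1 + 1 + 0 = 4 ≡ 0 (mod 2).
s = (1, 0, 1, 0)^T — this equals column 10 of H (binary 1010), so error is at position 10.
Correct: flip bit 10 of r = 101001010010100 to get c = 101001010110100.


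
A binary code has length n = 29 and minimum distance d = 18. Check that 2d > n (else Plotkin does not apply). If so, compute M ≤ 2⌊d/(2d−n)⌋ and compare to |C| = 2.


Plotkin bound M ≤ 4; given |C| = 2 ≤ bound (satisfied).

Check applicability: 2d = 36, n = 29.
2d − n = 7 > 0, so Plotkin applies.
Compute d/(2d−n) = 18/7 ≈ 2.5714.
⌊d/(2d−n)⌋ = 2.
Plotkin bound: M ≤ 2·2 = 4.
Given |C| = 2, check: satisfied.
This |C| is below the Plotkin bound.


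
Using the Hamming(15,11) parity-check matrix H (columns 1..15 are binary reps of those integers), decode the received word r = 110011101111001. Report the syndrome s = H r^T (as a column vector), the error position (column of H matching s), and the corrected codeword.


s = (1, 1, 0, 0)^T, error position = 12, corrected codeword c = 110011101110001

Compute s = H r^T mod 2 one row at a time:
  s_1 = 0 + 1 + 1 + 1 + 1 + 0 + 0 + 1 = 5 ≡ 1 (mod 2).
  s_2 = 0 + 1 + 1 + 1 + 1 + 0 + 0 + 1 = 5 ≡ 1 (mod 2).
  s_3 = 1 + 0 + 1 + 1 + 1 + 1 + 0 + 1 = 6 ≡ 0 (mod 2).
  s_4 = 1 + 0 + 1 + 1 + 1 + 1 + 0 + 1 = 6 ≡ 0 (mod 2).
s = (1, 1, 0, 0)^T — this equals column 12 of H (binary 1100), so error is at position 12.
Correct: flip bit 12 of r = 110011101111001 to get c = 110011101110001.


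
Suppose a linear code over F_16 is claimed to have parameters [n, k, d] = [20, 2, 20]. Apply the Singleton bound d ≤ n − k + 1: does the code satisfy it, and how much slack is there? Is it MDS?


Singleton RHS = n − k + 1 = 19, slack = -1, bound violated (no such code; not MDS).

Singleton bound: d ≤ n − k + 1.
Here n = 20, k = 2, so n − k + 1 = 19.
Given d = 20, check d ≤ 19: NO.
Slack = (n − k + 1) − d = -1.
The slack is negative: d = 20 exceeds n − k + 1 = 19 by 1, so the Singleton bound is violated and no linear [20, 2, 20]_16 code can exist. In particular it is not MDS (MDS requires d = n − k + 1 exactly).
Description: the claimed parameters are [20, 2, 20]_16; such a code would be impossible (violates the Singleton bound).


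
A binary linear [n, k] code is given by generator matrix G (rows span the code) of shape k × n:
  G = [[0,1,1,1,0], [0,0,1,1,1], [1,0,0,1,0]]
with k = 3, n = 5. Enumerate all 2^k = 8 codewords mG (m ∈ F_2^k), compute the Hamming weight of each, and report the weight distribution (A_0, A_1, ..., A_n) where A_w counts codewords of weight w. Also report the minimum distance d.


Weight distribution: A_0 = 1, A_2 = 2, A_3 = 4, A_4 = 1. Minimum distance d = 2.

Enumerate all 2^3 = 8 messages m ∈ F_2^3.
For each, compute codeword c = mG in F_2^5, then tally its weight.
  m = 000 → c = 00000, weight = 0.
  m = 100 → c = 01110, weight = 3.
  m = 010 → c = 00111, weight = 3.
  m = 110 → c = 01001, weight = 2.
  m = 001 → c = 10010, weight = 2.
  m = 101 → c = 11100, weight = 3.
  m = 011 → c = 10101, weight = 3.
  m = 111 → c = 11011, weight = 4.
Tally weights:
  weight 0: 1 codewords.
  weight 2: 2 codewords.
  weight 3: 4 codewords.
  weight 4: 1 codewords.
Minimum distance d = smallest w > 0 with A_w > 0 = 2.
Sanity: Σ A_w = 8 = 2^3 = 8 ✓.


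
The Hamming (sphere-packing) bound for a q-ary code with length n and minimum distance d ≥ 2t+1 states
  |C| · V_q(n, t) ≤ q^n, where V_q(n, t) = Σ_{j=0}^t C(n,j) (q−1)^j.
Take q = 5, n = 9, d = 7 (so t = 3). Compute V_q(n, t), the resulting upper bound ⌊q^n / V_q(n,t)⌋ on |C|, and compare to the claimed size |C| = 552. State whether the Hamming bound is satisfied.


V_q(n, t) = 5989, q^n = 1953125, Hamming bound = 326, |C| = 552 > bound (violated).

Step 1: Compute V_q(n, t) = Σ_{j=0}^3 C(n, j) (q−1)^j.
  j = 0: C(9,0)·(4)^0 = 1·1 = 1.
  j = 1: C(9,1)·(4)^1 = 9·4 = 36.
  j = 2: C(9,2)·(4)^2 = 36·16 = 576.
  j = 3: C(9,3)·(4)^3 = 84·64 = 5376.
  V_q(n, t) = 1 + 36 + 576 + 5376 = 5989.
Step 2: q^n = 5^9 = 1953125.
Step 3: Hamming bound ⌊q^n / V_q(n,t)⌋ = ⌊1953125/5989⌋ = 326.
Step 4: Compare |C| = 552 to 326: violated.
The claimed |C| lies above the Hamming bound, so no 5-ary code of length 9 with d ≥ 7 can have 552 codewords.


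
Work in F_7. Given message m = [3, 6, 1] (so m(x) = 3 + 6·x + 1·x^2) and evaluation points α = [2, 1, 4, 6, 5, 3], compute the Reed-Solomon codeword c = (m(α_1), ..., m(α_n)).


c = [5, 3, 1, 5, 2, 2]

Message polynomial: m(x) = 3 + 6·x + 1·x^2 (mod 7).
For each evaluation point α_i, compute m(α_i) mod 7:
  α_1 = 2: Horner steps 1 → 1 → 5, so m(2) = 5.
  α_2 = 1: Horner steps 1 → 0 → 3, so m(1) = 3.
  α_3 = 4: Horner steps 1 → 3 → 1, so m(4) = 1.
  α_4 = 6: Horner steps 1 → 5 → 5, so m(6) = 5.
  α_5 = 5: Horner steps 1 → 4 → 2, so m(5) = 2.
  α_6 = 3: Horner steps 1 → 2 → 2, so m(3) = 2.
Codeword c = [5, 3, 1, 5, 2, 2] ∈ F_7^6.


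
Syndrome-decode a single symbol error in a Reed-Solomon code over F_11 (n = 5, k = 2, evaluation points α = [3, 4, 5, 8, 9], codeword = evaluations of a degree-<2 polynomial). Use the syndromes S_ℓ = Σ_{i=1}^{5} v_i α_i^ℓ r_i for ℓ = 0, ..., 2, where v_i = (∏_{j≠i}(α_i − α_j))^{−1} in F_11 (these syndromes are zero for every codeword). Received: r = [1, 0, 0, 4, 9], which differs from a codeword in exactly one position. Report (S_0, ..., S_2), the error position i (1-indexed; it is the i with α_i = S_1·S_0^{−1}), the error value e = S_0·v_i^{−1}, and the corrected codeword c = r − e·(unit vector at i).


S = (8, 10, 7), error at position 2, error magnitude e = 5, c = [1, 6, 0, 4, 9].

Step 1: column multipliers v_i = (∏_{j≠i}(α_i − α_j))^{−1} mod 11.
  i = 1 (α = 3): (3−4)(3−5)(3−8)(3−9) = (−1)·(−2)·(−5)·(−6) = 60 ≡ 5, so v_1 = 5^{−1} = 9 (mod 11).
  i = 2 (α = 4): (4−3)(4−5)(4−8)(4−9) = 1·(−1)·(−4)·(−5) = −20 ≡ 2, so v_2 = 2^{−1} = 6 (mod 11).
  i = 3 (α = 5): (5−3)(5−4)(5−8)(5−9) = 2·1·(−3)·(−4) = 24 ≡ 2, so v_3 = 2^{−1} = 6 (mod 11).
  i = 4 (α = 8): (8−3)(8−4)(8−5)(8−9) = 5·4·3·(−1) = −60 ≡ 6, so v_4 = 6^{−1} = 2 (mod 11).
  i = 5 (α = 9): (9−3)(9−4)(9−5)(9−8) = 6·5·4·1 = 120 ≡ 10, so v_5 = 10^{−1} = 10 (mod 11).
  v = [9, 6, 6, 2, 10].
Step 2: syndromes of r = [1, 0, 0, 4, 9] (all sums mod 11).
  S_0 = Σ v_i r_i = 9·1 + 6·0 + 6·0 + 2·4 + 10·9 = 107 ≡ 8.
  S_1 = Σ v_i α_i r_i = 9·3·1 + 6·4·0 + 6·5·0 + 2·8·4 + 10·9·9 = 901 ≡ 10.
  α_i^2 mod 11 = [9, 5, 3, 9, 4].
  S_2 = Σ v_i α_i^2 r_i = 9·9·1 + 6·5·0 + 6·3·0 + 2·9·4 + 10·4·9 = 513 ≡ 7.
  S = (8, 10, 7) ≠ 0, so r is not a codeword (an error is present).
Step 3: locate the error. For a single error e at position i, S_ℓ = v_i·e·α_i^ℓ, so α_err = S_1/S_0.
  S_0^{−1} = 8^{−1} = 7 (mod 11), so α_err = 10·7 = 70 ≡ 4 = α_2. Error position i = 2.
  Consistency check: S_2/S_1 = 7·10 = 70 ≡ 4 = α_err ✓ (single-error assumption holds).
Step 4: error magnitude e = S_0/v_2 = S_0·∏_{j≠2}(α_2 − α_j) = 8·2 = 16 ≡ 5 (mod 11).
Step 5: correct position 2: c_2 = r_2 − e = 0 − 5 ≡ 6 (mod 11). Hence c = [1, 6, 0, 4, 9].
  Check: interpolating c through the α_i gives m(x) = 8 + 5·x (degree < 2) with m(α_i) = c_i for every i, so c is indeed a codeword.


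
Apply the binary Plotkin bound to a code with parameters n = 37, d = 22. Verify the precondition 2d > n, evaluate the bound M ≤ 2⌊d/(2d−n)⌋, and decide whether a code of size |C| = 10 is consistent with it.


Plotkin bound M ≤ 6; given |C| = 10 > bound (violated).

Check applicability: 2d = 44, n = 37.
2d − n = 7 > 0, so Plotkin applies.
Compute d/(2d−n) = 22/7 ≈ 3.1429.
⌊d/(2d−n)⌋ = 3.
Plotkin bound: M ≤ 2·3 = 6.
Given |C| = 10, check: VIOLATED.
This |C| is above the Plotkin bound, so no binary code with n = 37, d = 22 and 10 codewords exists.
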